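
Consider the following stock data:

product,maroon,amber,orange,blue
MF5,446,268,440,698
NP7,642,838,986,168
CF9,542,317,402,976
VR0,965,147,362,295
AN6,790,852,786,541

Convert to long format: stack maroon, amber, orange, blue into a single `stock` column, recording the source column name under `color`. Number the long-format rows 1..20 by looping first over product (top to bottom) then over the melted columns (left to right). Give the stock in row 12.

976

20 rows total (5 × 4). Row 12: index ⌊(12-1)/4⌋ = 2 into product → CF9; (12-1) mod 4 = 3 into the melted columns → blue.
So row 12 is (CF9, blue, 976); stock = 976.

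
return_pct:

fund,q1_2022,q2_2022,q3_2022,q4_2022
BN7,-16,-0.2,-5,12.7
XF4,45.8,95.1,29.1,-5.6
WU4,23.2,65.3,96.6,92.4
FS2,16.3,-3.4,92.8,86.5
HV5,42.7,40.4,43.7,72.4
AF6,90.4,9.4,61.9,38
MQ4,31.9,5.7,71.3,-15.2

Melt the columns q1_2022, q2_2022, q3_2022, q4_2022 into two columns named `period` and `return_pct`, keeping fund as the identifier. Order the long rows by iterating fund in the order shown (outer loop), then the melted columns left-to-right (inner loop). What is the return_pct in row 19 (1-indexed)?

43.7

28 rows total (7 × 4). Row 19: index ⌊(19-1)/4⌋ = 4 into fund → HV5; (19-1) mod 4 = 2 into the melted columns → q3_2022.
So row 19 is (HV5, q3_2022, 43.7); return_pct = 43.7.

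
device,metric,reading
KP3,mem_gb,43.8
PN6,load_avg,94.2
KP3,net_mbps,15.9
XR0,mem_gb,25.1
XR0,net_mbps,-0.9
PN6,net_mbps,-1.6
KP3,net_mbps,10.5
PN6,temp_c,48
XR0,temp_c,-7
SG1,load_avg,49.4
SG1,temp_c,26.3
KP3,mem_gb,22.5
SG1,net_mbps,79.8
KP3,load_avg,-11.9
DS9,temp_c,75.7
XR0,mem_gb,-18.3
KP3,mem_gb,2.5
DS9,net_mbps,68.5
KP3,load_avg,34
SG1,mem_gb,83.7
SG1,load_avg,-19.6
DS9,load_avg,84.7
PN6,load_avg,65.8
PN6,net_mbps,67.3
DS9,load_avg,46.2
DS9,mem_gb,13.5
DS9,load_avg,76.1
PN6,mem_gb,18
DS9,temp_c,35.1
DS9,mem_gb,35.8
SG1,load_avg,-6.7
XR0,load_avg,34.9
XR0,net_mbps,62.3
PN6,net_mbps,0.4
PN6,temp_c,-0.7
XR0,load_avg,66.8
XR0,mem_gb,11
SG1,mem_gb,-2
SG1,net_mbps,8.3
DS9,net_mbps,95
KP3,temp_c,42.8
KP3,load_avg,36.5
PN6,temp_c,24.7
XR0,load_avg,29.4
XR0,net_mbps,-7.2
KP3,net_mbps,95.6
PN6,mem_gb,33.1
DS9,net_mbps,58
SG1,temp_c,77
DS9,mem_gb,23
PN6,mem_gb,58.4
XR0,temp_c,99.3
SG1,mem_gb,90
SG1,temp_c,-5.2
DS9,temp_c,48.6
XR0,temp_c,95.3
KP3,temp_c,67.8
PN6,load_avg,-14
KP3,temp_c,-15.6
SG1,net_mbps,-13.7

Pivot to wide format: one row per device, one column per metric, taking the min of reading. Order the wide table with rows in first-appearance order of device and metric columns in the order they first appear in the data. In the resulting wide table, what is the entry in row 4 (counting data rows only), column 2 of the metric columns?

-19.6

With rows in first-appearance order of device, row 4 is device=SG1. metric columns in first-appearance order: mem_gb, load_avg, net_mbps, temp_c; column 2 is load_avg.
Long rows with device=SG1, metric=load_avg: min(49.4, -19.6, -6.7) = -19.6.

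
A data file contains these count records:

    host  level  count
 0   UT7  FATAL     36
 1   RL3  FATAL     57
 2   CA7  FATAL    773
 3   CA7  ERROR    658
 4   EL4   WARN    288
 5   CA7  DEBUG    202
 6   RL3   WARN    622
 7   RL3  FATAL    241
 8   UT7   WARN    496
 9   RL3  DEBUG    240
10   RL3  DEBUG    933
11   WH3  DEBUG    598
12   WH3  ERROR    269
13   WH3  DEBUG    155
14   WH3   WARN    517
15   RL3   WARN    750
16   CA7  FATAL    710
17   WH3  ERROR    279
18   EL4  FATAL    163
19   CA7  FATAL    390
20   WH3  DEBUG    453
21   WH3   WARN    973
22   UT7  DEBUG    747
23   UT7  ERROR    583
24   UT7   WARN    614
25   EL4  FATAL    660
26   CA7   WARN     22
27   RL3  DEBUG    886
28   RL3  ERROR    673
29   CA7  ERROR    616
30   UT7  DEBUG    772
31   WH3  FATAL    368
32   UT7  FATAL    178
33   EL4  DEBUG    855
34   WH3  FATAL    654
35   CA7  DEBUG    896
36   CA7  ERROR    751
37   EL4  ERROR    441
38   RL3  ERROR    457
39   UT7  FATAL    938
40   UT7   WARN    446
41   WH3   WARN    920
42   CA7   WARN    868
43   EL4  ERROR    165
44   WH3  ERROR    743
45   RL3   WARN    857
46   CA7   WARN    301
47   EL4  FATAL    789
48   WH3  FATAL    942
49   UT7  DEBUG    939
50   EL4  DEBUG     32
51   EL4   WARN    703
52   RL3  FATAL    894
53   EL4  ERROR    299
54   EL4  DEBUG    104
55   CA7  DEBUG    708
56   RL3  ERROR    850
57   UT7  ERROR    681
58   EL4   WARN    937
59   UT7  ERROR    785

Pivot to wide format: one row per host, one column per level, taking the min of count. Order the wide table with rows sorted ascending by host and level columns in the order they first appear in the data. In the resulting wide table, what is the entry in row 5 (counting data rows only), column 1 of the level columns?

368

With rows sorted ascending by host, row 5 is host=WH3. level columns in first-appearance order: FATAL, ERROR, WARN, DEBUG; column 1 is FATAL.
Long rows with host=WH3, level=FATAL: min(368, 654, 942) = 368.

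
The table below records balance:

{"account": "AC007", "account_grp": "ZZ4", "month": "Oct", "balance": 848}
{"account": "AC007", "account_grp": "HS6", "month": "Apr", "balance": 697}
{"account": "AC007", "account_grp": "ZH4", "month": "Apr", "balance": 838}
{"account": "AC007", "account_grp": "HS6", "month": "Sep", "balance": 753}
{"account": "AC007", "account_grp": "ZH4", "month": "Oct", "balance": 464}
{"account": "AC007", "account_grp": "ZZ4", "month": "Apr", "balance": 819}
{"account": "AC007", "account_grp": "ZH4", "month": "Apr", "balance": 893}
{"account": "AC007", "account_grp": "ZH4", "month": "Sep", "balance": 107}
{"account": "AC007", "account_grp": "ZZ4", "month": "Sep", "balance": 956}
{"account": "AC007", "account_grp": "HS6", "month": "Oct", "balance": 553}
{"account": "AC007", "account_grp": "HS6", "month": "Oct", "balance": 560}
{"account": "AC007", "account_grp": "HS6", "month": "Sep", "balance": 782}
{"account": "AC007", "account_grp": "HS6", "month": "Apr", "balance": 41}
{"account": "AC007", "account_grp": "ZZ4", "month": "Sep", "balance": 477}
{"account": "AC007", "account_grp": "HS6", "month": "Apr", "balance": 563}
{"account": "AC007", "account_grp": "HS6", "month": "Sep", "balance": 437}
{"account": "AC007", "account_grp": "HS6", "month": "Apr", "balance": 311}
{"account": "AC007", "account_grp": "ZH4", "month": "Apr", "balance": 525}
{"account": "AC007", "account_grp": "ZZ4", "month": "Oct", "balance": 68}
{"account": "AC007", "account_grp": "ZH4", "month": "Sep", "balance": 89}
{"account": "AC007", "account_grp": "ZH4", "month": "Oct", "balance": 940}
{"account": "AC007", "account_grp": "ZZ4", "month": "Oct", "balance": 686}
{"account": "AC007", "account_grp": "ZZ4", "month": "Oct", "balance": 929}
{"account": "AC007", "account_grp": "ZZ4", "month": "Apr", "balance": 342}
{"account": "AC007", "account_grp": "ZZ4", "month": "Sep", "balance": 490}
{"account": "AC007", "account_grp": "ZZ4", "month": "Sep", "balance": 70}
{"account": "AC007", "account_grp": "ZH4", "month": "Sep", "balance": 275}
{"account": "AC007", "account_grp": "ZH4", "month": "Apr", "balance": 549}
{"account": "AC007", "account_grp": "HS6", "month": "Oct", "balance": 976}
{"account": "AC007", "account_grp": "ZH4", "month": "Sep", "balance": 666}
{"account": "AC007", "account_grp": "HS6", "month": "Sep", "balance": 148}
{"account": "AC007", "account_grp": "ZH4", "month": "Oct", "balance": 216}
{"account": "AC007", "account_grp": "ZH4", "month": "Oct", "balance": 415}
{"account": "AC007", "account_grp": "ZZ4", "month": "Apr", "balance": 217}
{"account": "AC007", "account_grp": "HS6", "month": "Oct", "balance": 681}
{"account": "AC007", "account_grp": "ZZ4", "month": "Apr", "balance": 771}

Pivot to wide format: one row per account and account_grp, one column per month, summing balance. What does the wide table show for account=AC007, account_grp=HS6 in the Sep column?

Rows with account=AC007, account_grp=HS6 and month=Sep: balance values are 753, 782, 437, 148.
753 + 782 + 437 + 148 = 2120.

2120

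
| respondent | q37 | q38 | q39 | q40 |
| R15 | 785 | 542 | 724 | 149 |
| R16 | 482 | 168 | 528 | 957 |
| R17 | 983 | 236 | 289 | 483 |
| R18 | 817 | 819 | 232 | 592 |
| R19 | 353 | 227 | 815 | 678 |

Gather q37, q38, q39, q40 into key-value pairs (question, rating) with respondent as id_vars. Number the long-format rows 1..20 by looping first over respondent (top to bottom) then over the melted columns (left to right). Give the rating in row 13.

20 rows total (5 × 4). Row 13: index ⌊(13-1)/4⌋ = 3 into respondent → R18; (13-1) mod 4 = 0 into the melted columns → q37.
So row 13 is (R18, q37, 817); rating = 817.

817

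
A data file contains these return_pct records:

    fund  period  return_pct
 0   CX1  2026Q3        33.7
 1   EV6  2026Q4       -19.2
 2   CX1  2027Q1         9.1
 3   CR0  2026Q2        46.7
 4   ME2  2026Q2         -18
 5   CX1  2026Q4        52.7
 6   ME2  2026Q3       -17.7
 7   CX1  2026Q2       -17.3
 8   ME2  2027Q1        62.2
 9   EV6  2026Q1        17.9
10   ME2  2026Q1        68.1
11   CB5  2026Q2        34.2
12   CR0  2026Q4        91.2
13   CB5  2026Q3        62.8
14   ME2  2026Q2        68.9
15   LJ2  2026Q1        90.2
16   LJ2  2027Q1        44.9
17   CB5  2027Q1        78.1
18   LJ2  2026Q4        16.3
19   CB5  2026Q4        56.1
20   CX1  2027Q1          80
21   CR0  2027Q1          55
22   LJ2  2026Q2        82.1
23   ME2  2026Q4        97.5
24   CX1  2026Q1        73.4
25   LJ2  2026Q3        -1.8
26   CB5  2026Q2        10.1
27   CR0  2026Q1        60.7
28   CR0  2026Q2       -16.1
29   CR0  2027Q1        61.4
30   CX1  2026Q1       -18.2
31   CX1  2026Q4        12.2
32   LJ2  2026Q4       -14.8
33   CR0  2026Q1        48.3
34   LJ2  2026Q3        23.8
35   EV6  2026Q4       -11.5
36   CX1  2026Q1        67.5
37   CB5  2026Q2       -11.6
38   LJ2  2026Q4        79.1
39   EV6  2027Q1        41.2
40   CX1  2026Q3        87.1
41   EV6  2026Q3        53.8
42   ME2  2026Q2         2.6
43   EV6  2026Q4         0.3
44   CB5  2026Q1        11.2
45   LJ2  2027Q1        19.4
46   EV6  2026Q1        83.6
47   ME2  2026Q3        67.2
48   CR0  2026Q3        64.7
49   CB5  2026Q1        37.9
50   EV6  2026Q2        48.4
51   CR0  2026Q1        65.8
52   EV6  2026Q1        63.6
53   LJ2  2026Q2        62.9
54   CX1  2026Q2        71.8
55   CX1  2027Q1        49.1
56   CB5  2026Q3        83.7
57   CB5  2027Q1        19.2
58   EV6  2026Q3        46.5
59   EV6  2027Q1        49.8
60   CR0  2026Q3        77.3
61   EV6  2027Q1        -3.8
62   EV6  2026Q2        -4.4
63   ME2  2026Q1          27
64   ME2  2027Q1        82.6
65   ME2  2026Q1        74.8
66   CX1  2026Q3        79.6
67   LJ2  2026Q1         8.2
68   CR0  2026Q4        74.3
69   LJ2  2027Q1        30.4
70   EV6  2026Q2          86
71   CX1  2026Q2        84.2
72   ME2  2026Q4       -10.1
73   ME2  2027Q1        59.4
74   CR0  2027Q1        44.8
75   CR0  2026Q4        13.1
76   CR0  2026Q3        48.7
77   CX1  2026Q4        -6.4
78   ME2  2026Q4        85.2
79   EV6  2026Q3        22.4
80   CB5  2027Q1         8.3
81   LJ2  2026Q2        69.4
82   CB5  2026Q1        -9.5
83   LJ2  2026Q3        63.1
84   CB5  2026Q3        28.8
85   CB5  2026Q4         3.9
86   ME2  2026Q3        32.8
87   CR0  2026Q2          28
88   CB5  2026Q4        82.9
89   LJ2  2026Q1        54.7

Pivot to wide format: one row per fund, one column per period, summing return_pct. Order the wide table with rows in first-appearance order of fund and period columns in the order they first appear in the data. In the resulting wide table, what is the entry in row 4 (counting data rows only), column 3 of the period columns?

With rows in first-appearance order of fund, row 4 is fund=ME2. period columns in first-appearance order: 2026Q3, 2026Q4, 2027Q1, 2026Q2, 2026Q1; column 3 is 2027Q1.
Long rows with fund=ME2, period=2027Q1: 62.2 + 82.6 + 59.4 = 204.2.

204.2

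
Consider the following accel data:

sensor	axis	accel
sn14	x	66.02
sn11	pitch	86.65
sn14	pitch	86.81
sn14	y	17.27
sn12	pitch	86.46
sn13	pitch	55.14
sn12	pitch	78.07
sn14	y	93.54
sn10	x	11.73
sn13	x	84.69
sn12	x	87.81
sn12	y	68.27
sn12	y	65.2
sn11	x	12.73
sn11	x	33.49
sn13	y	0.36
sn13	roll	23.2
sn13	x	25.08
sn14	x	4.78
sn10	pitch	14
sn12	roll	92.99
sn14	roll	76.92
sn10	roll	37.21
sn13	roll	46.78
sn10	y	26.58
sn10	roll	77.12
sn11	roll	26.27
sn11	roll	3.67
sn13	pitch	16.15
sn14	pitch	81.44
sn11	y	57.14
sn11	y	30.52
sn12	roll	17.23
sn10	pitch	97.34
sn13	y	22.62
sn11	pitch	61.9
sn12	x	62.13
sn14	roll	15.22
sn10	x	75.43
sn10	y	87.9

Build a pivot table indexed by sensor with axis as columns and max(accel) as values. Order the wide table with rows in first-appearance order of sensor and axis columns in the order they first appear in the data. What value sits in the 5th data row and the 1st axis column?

75.43

With rows in first-appearance order of sensor, row 5 is sensor=sn10. axis columns in first-appearance order: x, pitch, y, roll; column 1 is x.
Long rows with sensor=sn10, axis=x: max(11.73, 75.43) = 75.43.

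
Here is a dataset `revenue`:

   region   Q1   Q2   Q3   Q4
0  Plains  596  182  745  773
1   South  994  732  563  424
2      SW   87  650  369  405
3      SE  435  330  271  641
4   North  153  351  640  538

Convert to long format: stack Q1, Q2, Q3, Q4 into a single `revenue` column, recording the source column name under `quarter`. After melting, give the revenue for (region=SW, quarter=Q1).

87

Unpivoting turns each (region, wide-column) pair into one long row.
The wide cell at row SW, column Q1 holds 87, so the long row (SW, Q1) has revenue=87.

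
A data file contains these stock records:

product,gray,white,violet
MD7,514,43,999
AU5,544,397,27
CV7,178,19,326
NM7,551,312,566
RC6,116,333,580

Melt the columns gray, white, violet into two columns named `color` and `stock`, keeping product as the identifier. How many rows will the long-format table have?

5 product values × 3 melted columns = 15 rows.

15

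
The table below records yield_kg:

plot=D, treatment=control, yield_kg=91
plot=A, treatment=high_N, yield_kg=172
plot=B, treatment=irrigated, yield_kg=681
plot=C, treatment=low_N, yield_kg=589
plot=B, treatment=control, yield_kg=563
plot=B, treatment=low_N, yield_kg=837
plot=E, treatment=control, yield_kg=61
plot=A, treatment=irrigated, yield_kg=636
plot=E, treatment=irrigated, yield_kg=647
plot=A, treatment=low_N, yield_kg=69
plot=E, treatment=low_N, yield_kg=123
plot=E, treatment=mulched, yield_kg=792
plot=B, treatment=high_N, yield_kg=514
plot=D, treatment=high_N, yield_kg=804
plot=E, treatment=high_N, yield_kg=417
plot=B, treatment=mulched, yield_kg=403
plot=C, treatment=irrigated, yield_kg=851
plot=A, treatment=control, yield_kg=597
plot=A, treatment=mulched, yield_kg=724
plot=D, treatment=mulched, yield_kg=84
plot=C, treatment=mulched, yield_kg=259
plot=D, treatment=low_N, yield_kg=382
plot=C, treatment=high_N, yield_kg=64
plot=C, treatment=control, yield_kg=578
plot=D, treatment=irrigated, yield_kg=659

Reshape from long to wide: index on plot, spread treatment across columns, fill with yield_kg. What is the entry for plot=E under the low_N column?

Wide layout: rows indexed by plot, columns are the 5 distinct treatment values (control, high_N, irrigated, low_N, mulched).
Cell (plot=E, treatment=low_N) draws from the long row where plot=E and treatment=low_N, which has yield_kg=123.

123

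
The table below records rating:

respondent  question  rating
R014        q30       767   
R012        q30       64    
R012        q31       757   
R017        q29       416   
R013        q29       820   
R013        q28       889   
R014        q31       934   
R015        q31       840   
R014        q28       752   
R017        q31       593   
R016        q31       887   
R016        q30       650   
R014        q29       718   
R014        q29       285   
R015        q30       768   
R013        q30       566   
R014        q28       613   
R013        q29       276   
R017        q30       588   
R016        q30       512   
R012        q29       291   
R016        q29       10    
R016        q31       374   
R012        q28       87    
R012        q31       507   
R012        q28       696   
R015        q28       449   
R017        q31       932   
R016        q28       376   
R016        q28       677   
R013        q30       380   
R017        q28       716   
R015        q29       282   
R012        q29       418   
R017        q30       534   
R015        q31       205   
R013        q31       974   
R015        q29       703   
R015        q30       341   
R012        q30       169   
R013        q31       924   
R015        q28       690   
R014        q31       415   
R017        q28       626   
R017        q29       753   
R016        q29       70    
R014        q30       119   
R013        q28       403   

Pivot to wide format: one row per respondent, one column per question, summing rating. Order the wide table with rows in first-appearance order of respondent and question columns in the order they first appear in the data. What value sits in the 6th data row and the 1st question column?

With rows in first-appearance order of respondent, row 6 is respondent=R016. question columns in first-appearance order: q30, q31, q29, q28; column 1 is q30.
Long rows with respondent=R016, question=q30: 650 + 512 = 1162.

1162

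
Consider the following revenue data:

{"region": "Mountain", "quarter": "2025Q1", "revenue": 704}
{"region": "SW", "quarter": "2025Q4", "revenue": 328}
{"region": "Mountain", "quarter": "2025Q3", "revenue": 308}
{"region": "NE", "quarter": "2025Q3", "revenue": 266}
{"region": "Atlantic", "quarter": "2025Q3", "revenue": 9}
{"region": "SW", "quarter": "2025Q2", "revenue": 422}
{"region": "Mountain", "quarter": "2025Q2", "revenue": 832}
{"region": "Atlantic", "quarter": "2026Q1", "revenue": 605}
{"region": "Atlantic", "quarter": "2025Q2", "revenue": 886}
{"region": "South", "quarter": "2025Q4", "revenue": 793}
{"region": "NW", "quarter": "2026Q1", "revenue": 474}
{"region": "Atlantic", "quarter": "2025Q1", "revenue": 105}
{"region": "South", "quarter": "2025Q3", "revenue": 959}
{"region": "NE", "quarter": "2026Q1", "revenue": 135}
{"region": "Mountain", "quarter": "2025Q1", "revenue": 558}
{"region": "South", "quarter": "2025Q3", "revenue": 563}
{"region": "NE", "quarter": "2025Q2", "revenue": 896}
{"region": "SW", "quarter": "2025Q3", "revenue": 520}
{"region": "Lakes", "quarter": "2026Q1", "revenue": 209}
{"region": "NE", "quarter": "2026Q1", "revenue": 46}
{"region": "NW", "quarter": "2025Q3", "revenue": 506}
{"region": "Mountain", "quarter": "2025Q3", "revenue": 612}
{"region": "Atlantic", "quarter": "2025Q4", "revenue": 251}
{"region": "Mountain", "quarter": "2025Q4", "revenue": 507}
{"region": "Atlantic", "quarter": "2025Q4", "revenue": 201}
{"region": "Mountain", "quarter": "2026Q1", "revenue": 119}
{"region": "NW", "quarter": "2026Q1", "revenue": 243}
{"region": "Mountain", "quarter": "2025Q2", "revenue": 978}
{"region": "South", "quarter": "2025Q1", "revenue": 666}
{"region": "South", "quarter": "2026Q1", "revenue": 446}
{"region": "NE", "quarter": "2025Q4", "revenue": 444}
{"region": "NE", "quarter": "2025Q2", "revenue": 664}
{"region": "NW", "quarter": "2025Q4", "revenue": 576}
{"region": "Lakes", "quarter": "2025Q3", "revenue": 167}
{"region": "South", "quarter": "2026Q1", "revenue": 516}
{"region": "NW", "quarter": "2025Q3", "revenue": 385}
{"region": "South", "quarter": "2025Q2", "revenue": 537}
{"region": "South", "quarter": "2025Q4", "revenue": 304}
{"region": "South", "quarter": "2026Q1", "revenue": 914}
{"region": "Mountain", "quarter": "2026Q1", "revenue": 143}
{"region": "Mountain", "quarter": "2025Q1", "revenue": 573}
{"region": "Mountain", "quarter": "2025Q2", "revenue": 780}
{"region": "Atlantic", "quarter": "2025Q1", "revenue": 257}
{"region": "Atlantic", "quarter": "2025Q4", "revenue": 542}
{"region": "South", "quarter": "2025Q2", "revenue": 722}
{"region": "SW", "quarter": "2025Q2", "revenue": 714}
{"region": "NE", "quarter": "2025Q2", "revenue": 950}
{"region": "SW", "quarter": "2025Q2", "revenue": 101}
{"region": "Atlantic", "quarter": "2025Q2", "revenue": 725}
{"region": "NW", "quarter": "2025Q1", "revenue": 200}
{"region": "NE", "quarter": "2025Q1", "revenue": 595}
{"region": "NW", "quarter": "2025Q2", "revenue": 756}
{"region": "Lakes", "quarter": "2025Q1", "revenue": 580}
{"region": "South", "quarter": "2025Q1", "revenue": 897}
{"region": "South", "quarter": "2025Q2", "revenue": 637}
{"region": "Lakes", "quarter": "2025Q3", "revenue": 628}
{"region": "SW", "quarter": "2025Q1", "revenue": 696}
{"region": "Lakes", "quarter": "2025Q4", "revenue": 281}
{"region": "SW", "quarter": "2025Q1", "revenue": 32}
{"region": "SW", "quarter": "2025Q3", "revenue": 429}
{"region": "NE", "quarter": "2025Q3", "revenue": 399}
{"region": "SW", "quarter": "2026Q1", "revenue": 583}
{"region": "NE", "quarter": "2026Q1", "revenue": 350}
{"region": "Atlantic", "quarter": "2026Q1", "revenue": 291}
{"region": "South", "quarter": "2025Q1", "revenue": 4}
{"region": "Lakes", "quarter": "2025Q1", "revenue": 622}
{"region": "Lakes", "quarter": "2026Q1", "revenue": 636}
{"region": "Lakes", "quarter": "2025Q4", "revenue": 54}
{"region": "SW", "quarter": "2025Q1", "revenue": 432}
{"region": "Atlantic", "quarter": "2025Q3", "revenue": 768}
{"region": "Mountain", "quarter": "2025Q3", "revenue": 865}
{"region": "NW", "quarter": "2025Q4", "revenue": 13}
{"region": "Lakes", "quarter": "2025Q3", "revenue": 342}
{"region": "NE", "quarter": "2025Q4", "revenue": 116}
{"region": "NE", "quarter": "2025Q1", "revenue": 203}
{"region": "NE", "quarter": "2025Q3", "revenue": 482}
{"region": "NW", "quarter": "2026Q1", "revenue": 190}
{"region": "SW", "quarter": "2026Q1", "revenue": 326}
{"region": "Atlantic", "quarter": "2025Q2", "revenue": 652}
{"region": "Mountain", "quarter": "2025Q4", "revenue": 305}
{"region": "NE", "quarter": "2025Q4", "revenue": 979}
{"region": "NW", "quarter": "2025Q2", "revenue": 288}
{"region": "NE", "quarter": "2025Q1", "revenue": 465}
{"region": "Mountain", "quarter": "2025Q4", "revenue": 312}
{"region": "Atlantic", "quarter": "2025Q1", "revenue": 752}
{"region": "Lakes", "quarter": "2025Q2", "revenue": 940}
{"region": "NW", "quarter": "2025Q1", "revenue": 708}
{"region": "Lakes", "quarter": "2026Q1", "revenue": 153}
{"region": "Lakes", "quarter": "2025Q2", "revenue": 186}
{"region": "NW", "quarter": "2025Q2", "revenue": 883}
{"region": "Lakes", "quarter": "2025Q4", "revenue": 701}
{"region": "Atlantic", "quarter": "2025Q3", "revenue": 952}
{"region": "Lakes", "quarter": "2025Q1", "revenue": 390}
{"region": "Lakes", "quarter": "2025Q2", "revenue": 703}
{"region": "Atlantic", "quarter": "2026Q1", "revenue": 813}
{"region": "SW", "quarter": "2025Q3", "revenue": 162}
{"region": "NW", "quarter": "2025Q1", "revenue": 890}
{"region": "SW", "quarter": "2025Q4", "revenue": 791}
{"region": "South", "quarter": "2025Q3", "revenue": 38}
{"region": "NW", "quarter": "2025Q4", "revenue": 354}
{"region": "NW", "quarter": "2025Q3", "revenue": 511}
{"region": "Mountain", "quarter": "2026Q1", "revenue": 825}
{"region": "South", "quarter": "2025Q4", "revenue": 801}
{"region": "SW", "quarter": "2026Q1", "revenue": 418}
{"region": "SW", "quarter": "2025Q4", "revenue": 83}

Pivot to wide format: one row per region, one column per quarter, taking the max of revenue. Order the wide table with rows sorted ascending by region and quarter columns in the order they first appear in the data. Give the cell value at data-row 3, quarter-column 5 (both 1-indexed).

825

With rows sorted ascending by region, row 3 is region=Mountain. quarter columns in first-appearance order: 2025Q1, 2025Q4, 2025Q3, 2025Q2, 2026Q1; column 5 is 2026Q1.
Long rows with region=Mountain, quarter=2026Q1: max(119, 143, 825) = 825.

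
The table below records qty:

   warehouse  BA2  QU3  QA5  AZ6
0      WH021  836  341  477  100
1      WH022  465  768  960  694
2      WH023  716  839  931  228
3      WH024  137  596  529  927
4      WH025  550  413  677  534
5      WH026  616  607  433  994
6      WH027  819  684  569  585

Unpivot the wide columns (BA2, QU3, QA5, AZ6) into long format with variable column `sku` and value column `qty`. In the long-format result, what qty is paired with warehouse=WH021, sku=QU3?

Unpivoting turns each (warehouse, wide-column) pair into one long row.
The wide cell at row WH021, column QU3 holds 341, so the long row (WH021, QU3) has qty=341.

341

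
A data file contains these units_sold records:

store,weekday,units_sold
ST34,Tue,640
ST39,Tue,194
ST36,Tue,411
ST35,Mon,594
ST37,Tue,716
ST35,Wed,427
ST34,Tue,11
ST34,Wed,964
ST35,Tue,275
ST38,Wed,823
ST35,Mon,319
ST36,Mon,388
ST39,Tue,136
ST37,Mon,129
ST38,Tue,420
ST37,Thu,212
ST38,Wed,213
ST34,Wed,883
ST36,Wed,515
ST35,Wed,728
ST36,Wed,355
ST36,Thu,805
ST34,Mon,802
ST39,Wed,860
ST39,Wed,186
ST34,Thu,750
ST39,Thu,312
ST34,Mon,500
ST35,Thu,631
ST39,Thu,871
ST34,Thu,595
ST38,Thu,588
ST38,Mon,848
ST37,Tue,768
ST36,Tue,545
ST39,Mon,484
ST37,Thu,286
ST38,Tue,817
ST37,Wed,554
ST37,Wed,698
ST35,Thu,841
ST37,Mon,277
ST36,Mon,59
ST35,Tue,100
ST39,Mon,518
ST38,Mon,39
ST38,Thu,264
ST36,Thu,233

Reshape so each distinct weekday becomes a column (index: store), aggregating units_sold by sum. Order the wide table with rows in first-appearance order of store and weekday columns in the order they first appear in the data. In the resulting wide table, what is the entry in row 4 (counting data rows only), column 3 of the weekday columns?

1155

With rows in first-appearance order of store, row 4 is store=ST35. weekday columns in first-appearance order: Tue, Mon, Wed, Thu; column 3 is Wed.
Long rows with store=ST35, weekday=Wed: 427 + 728 = 1155.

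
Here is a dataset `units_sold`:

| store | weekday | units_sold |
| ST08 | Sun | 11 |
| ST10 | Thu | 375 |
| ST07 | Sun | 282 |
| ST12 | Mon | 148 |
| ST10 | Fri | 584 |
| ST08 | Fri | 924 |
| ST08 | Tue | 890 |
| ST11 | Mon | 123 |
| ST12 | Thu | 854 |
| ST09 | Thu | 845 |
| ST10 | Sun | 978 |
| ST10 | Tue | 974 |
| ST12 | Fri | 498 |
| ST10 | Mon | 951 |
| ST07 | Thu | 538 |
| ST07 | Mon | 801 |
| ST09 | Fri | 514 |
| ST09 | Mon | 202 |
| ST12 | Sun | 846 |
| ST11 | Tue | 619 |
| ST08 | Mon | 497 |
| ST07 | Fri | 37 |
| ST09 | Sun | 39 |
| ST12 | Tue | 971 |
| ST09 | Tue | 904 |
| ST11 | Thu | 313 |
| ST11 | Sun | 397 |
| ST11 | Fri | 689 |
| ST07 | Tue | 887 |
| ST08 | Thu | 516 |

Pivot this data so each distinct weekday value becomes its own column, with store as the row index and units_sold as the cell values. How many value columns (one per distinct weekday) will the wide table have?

5

5 distinct weekday values: Thu, Fri, Sun, Mon, Tue.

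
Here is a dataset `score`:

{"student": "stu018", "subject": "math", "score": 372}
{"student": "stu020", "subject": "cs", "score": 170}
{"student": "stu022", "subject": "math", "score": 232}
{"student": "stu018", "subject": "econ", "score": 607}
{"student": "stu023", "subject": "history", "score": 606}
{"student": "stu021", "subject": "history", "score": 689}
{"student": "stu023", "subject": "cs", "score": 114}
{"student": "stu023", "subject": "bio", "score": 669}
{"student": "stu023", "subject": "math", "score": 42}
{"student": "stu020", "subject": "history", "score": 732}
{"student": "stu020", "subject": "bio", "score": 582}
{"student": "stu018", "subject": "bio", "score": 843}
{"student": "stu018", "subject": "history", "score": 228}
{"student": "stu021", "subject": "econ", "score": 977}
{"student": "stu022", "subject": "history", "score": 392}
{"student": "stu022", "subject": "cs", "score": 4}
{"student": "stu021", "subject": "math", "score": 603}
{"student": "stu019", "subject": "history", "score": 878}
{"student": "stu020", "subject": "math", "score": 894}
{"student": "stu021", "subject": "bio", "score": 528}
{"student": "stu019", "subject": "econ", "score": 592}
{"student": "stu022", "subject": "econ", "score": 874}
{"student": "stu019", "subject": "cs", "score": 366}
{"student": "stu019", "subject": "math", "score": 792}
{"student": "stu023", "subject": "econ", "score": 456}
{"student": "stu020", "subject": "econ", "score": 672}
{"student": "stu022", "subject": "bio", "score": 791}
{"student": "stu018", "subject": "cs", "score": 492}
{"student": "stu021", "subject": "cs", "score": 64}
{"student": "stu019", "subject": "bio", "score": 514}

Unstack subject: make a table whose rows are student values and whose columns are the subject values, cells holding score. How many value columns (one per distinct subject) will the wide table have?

5

5 distinct subject values: math, cs, econ, bio, history.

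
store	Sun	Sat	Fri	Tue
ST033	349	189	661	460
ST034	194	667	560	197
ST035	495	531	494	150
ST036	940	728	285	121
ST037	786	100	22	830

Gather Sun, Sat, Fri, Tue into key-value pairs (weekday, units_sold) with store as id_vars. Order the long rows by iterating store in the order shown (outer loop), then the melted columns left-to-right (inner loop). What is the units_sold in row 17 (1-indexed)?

786

20 rows total (5 × 4). Row 17: index ⌊(17-1)/4⌋ = 4 into store → ST037; (17-1) mod 4 = 0 into the melted columns → Sun.
So row 17 is (ST037, Sun, 786); units_sold = 786.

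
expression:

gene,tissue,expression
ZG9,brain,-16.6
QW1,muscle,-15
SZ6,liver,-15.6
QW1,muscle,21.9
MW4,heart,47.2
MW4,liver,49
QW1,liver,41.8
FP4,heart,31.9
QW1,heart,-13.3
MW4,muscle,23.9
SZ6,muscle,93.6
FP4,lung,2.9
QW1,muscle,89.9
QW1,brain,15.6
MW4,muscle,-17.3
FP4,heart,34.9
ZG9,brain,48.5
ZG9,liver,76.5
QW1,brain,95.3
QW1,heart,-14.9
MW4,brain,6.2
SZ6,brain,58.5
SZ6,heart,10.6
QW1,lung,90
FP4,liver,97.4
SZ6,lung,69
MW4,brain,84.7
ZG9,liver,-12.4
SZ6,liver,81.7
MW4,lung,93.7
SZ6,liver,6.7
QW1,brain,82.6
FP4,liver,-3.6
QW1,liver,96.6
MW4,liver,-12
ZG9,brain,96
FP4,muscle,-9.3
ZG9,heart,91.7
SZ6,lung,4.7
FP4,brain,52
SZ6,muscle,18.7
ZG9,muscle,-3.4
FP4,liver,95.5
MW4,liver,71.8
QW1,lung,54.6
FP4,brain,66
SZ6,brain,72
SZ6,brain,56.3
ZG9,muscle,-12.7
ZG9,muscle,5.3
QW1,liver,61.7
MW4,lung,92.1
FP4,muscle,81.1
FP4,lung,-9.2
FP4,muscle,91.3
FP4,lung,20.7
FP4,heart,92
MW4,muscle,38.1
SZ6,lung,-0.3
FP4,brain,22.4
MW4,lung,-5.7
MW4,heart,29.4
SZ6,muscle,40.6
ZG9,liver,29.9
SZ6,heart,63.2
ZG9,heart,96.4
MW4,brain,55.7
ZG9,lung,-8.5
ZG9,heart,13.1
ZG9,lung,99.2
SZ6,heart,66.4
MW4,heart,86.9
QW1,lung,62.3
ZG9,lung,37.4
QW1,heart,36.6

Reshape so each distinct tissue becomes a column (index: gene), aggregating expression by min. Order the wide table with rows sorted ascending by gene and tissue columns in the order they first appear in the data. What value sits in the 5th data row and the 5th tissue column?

-8.5

With rows sorted ascending by gene, row 5 is gene=ZG9. tissue columns in first-appearance order: brain, muscle, liver, heart, lung; column 5 is lung.
Long rows with gene=ZG9, tissue=lung: min(-8.5, 99.2, 37.4) = -8.5.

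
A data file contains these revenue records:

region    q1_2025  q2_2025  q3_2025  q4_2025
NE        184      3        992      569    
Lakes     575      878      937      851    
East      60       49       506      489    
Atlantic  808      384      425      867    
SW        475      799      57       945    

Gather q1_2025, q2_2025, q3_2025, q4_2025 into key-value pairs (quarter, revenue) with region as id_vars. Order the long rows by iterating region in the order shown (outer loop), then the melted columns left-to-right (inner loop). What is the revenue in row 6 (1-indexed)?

878

20 rows total (5 × 4). Row 6: index ⌊(6-1)/4⌋ = 1 into region → Lakes; (6-1) mod 4 = 1 into the melted columns → q2_2025.
So row 6 is (Lakes, q2_2025, 878); revenue = 878.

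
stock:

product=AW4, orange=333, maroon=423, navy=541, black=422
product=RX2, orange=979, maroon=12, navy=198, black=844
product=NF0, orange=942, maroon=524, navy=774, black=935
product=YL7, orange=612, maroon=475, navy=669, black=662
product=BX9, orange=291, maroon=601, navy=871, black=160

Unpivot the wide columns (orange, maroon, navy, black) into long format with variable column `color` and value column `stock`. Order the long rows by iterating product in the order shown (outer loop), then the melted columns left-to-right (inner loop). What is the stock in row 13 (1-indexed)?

20 rows total (5 × 4). Row 13: index ⌊(13-1)/4⌋ = 3 into product → YL7; (13-1) mod 4 = 0 into the melted columns → orange.
So row 13 is (YL7, orange, 612); stock = 612.

612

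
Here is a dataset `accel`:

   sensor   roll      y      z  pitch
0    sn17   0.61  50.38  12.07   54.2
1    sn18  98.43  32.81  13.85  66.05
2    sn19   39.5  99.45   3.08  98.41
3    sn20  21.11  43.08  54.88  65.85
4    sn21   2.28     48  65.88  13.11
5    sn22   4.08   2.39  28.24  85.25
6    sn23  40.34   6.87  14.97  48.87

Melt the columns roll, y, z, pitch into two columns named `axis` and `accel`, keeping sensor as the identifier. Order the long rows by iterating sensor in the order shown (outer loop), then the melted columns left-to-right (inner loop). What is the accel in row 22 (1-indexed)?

2.39

28 rows total (7 × 4). Row 22: index ⌊(22-1)/4⌋ = 5 into sensor → sn22; (22-1) mod 4 = 1 into the melted columns → y.
So row 22 is (sn22, y, 2.39); accel = 2.39.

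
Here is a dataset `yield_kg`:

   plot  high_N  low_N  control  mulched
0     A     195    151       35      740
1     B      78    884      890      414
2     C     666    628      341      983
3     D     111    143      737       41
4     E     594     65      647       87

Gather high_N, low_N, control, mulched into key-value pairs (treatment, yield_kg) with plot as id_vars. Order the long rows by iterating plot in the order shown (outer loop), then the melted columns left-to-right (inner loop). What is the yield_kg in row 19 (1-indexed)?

20 rows total (5 × 4). Row 19: index ⌊(19-1)/4⌋ = 4 into plot → E; (19-1) mod 4 = 2 into the melted columns → control.
So row 19 is (E, control, 647); yield_kg = 647.

647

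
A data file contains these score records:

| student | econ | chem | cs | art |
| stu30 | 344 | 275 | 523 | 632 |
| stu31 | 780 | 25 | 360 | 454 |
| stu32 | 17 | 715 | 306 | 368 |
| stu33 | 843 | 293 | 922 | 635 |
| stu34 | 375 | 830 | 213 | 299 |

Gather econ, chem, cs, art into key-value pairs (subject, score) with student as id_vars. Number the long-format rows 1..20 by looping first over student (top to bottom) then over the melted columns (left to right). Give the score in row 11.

20 rows total (5 × 4). Row 11: index ⌊(11-1)/4⌋ = 2 into student → stu32; (11-1) mod 4 = 2 into the melted columns → cs.
So row 11 is (stu32, cs, 306); score = 306.

306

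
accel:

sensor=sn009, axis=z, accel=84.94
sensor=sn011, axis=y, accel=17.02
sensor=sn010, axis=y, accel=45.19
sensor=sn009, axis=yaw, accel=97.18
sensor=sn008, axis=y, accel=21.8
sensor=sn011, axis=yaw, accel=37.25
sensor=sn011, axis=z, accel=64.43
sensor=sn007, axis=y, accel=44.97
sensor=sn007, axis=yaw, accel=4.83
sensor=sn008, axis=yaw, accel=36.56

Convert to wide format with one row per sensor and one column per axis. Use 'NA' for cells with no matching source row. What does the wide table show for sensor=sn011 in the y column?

The long row with sensor=sn011, axis=y has accel=17.02.

17.02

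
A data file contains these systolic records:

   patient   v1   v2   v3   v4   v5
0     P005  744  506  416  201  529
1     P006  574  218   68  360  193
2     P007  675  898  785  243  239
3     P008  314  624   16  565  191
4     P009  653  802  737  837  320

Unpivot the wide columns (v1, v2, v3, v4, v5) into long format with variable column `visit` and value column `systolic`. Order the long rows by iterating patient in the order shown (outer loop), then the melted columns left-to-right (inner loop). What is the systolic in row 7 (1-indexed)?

25 rows total (5 × 5). Row 7: index ⌊(7-1)/5⌋ = 1 into patient → P006; (7-1) mod 5 = 1 into the melted columns → v2.
So row 7 is (P006, v2, 218); systolic = 218.

218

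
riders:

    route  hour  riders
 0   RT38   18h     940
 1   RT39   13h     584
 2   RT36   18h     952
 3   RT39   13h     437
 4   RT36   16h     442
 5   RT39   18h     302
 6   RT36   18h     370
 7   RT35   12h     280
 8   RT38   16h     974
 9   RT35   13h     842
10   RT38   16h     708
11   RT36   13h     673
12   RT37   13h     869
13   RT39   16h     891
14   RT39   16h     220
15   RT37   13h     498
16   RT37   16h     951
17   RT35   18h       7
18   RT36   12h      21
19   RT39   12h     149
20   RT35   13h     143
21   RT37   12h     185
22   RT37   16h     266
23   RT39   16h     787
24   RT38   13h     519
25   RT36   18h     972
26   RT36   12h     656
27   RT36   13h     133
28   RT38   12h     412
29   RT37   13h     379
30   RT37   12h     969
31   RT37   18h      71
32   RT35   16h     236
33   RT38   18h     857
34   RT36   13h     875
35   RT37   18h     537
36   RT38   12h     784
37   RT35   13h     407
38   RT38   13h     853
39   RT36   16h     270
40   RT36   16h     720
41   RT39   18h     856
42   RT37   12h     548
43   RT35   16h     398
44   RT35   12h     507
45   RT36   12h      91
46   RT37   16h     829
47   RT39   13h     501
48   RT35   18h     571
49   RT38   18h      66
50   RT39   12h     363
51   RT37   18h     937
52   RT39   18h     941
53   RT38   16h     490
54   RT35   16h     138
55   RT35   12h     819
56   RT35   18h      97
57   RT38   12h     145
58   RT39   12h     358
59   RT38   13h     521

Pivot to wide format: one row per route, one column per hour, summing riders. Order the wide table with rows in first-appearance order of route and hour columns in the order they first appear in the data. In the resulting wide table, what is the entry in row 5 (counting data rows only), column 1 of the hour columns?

1545

With rows in first-appearance order of route, row 5 is route=RT37. hour columns in first-appearance order: 18h, 13h, 16h, 12h; column 1 is 18h.
Long rows with route=RT37, hour=18h: 71 + 537 + 937 = 1545.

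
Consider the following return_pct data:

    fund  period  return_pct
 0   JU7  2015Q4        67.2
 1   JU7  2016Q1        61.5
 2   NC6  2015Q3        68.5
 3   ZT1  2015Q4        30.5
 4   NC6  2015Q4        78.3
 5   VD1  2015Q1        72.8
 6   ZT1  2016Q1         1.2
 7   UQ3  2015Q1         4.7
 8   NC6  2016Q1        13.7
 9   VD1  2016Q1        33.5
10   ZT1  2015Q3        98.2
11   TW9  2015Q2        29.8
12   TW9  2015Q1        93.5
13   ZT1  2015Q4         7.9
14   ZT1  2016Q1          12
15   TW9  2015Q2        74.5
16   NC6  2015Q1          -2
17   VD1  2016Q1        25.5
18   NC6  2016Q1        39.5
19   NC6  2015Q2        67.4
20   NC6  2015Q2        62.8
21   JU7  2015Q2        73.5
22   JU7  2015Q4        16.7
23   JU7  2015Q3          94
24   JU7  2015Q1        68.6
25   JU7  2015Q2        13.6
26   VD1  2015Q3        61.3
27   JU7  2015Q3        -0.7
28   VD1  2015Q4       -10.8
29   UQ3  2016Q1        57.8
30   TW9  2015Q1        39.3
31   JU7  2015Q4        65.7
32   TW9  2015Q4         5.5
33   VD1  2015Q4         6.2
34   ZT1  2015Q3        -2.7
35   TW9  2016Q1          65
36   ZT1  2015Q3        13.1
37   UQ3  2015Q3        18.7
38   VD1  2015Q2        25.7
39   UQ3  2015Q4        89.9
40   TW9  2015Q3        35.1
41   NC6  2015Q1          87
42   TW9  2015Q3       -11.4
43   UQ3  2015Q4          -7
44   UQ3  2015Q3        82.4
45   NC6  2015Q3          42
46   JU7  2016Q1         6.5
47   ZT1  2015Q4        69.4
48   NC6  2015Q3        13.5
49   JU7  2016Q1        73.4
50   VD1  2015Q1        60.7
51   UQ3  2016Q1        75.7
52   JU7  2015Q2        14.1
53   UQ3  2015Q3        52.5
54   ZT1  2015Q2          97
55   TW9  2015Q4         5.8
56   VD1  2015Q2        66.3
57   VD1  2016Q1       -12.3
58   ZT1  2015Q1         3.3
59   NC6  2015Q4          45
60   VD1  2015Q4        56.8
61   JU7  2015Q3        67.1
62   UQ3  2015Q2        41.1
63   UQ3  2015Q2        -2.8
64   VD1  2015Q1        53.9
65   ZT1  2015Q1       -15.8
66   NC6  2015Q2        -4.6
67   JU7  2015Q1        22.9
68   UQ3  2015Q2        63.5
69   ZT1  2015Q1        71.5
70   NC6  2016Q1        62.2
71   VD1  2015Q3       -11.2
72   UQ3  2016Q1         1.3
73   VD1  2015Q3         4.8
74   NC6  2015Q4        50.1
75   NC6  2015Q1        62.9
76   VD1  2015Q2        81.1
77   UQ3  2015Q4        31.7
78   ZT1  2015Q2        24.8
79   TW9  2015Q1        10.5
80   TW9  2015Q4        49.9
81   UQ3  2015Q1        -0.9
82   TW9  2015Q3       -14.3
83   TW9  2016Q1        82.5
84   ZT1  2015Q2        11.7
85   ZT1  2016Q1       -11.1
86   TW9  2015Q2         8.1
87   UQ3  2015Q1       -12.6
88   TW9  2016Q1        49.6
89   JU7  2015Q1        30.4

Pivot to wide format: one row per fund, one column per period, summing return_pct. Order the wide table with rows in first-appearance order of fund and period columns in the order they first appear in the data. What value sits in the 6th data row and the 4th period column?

With rows in first-appearance order of fund, row 6 is fund=TW9. period columns in first-appearance order: 2015Q4, 2016Q1, 2015Q3, 2015Q1, 2015Q2; column 4 is 2015Q1.
Long rows with fund=TW9, period=2015Q1: 93.5 + 39.3 + 10.5 = 143.3.

143.3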